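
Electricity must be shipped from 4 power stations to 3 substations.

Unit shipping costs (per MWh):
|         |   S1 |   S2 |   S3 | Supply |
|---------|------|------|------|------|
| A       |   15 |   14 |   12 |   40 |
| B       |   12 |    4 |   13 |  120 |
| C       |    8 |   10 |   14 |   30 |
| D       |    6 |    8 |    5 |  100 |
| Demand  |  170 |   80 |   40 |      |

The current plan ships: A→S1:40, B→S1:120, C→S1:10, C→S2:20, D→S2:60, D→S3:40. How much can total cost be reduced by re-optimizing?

Current plan cost = 40·15 + 120·12 + 10·8 + 20·10 + 60·8 + 40·5 = 3000.
Optimal plan:
  A to S3: 40 × 12 = 480
  B to S1: 40 × 12 = 480
  B to S2: 80 × 4 = 320
  C to S1: 30 × 8 = 240
  D to S1: 100 × 6 = 600
Optimal cost = 2120.
Saving = 3000 − 2120 = 880.

880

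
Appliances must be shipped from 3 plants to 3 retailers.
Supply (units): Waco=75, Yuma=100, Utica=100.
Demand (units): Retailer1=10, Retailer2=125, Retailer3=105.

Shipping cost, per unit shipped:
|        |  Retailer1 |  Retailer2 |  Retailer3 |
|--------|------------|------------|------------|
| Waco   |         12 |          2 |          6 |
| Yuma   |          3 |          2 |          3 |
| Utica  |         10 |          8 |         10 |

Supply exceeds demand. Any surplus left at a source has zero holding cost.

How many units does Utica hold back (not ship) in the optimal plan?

35

Minimum-cost shipments:
  Waco–Retailer2: 75 × 2 = 150
  Yuma–Retailer1: 10 × 3 = 30
  Yuma–Retailer3: 90 × 3 = 270
  Utica–Retailer2: 50 × 8 = 400
  Utica–Retailer3: 15 × 10 = 150
Total cost = 1000.
Utica ships 65 of its 100, leaving 35.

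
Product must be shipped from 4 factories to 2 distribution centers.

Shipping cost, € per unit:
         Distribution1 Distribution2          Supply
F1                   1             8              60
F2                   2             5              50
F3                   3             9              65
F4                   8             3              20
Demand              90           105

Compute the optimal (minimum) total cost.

One minimum-cost allocation:
  F1→Distribution1: 60 × €1 = €60
  F2→Distribution2: 50 × €5 = €250
  F3→Distribution1: 30 × €3 = €90
  F3→Distribution2: 35 × €9 = €315
  F4→Distribution2: 20 × €3 = €60
Total = 60 + 250 + 90 + 315 + 60 = €775.

775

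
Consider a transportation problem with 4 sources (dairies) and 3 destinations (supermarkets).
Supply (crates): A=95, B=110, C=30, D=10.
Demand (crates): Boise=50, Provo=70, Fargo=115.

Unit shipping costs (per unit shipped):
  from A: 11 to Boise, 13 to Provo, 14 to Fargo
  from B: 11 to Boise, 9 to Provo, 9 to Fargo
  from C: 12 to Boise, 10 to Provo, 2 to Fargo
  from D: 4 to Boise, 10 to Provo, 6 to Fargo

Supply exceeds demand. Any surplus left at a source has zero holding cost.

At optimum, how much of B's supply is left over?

0

Minimum-cost shipments:
  A→Boise: 50 × 11 = 550
  A→Provo: 35 × 13 = 455
  B→Provo: 35 × 9 = 315
  B→Fargo: 75 × 9 = 675
  C→Fargo: 30 × 2 = 60
  D→Fargo: 10 × 6 = 60
Total cost = 2115.
B ships 110 of its 110, leaving 0.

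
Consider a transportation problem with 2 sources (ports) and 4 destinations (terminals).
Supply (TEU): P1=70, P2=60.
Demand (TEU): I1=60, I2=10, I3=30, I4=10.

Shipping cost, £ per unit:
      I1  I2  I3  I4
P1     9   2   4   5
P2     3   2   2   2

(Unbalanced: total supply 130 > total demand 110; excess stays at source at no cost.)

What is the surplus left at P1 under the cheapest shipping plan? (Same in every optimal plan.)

20

An optimal plan:
  P1–I2: 10 × £2 = £20
  P1–I3: 30 × £4 = £120
  P1–I4: 10 × £5 = £50
  P2–I1: 60 × £3 = £180
Total cost = £370.
P1 ships 50 of its 70, leaving 20.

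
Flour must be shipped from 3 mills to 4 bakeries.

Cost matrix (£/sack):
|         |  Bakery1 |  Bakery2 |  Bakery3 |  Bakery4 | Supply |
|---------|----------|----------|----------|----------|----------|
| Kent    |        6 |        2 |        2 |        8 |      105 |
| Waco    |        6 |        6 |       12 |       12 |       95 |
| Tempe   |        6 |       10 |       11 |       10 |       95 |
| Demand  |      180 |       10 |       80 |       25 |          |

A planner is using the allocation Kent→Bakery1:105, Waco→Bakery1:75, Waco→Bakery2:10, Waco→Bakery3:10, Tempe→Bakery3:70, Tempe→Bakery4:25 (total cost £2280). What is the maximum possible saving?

Current plan cost = 105·6 + 75·6 + 10·6 + 10·12 + 70·11 + 25·10 = £2280.
Optimal plan:
  Kent→Bakery2: 10 × £2 = £20
  Kent→Bakery3: 80 × £2 = £160
  Kent→Bakery4: 15 × £8 = £120
  Waco→Bakery1: 95 × £6 = £570
  Tempe→Bakery1: 85 × £6 = £510
  Tempe→Bakery4: 10 × £10 = £100
Optimal cost = £1480.
Saving = 2280 − 1480 = £800.

800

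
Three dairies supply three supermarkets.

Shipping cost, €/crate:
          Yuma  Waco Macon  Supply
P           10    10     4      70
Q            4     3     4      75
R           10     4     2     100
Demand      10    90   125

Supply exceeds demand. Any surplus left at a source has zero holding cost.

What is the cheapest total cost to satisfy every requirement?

One minimum-cost allocation:
  P–Macon: 50 crates
  Q–Yuma: 10 crates
  Q–Waco: 65 crates
  R–Waco: 25 crates
  R–Macon: 75 crates
Total cost = €685.

685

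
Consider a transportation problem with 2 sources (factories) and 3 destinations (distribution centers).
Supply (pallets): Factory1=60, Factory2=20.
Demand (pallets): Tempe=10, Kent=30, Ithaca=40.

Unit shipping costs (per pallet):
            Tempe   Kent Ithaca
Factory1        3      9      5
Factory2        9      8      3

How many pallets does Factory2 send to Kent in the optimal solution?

0

The minimum-cost plan:
  Factory1 to Tempe: 10 × 3 = 30
  Factory1 to Kent: 30 × 9 = 270
  Factory1 to Ithaca: 20 × 5 = 100
  Factory2 to Ithaca: 20 × 3 = 60
Total cost = 460.
The route Factory2→Kent is not used.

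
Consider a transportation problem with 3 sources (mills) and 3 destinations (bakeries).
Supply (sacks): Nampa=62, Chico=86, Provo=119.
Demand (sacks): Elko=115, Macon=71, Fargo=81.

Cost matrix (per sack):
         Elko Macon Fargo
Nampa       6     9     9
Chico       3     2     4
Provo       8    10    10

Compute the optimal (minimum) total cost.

Optimal allocation:
  Nampa to Elko: 62 × 6 = 372
  Chico to Macon: 71 × 2 = 142
  Chico to Fargo: 15 × 4 = 60
  Provo to Elko: 53 × 8 = 424
  Provo to Fargo: 66 × 10 = 660
Total = 372 + 142 + 60 + 424 + 660 = 1658.

1658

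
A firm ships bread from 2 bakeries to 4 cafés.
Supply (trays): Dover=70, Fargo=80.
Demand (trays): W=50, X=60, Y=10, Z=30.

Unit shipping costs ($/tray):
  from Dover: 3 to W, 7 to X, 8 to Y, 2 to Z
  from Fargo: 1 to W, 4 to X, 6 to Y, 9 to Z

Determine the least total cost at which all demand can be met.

A cheapest plan:
  Dover->W: 40 × $3 = $120
  Dover->Z: 30 × $2 = $60
  Fargo->W: 10 × $1 = $10
  Fargo->X: 60 × $4 = $240
  Fargo->Y: 10 × $6 = $60
Total = 120 + 60 + 10 + 240 + 60 = $490.
(Supply check: Dover ships 70; Fargo ships 80.)

490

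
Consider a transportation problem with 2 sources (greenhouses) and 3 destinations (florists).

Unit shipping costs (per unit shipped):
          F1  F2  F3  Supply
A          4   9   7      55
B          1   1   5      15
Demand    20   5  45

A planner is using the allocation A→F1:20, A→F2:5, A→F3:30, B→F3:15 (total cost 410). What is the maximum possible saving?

40

Current plan cost = 20·4 + 5·9 + 30·7 + 15·5 = 410.
Optimal plan:
  A->F1: 10 × 4 = 40
  A->F3: 45 × 7 = 315
  B->F1: 10 × 1 = 10
  B->F2: 5 × 1 = 5
Optimal cost = 370.
Saving = 410 − 370 = 40.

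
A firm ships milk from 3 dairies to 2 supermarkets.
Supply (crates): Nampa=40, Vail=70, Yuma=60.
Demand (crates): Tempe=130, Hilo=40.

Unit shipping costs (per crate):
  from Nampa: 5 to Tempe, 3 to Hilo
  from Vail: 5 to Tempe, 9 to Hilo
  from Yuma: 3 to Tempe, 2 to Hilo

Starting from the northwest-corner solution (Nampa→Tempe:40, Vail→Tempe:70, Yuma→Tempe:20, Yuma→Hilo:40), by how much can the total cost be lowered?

40

Current plan cost = 40·5 + 70·5 + 20·3 + 40·2 = 690.
Optimal plan:
  Nampa→Hilo: 40 × 3 = 120
  Vail→Tempe: 70 × 5 = 350
  Yuma→Tempe: 60 × 3 = 180
Optimal cost = 650.
Saving = 690 − 650 = 40.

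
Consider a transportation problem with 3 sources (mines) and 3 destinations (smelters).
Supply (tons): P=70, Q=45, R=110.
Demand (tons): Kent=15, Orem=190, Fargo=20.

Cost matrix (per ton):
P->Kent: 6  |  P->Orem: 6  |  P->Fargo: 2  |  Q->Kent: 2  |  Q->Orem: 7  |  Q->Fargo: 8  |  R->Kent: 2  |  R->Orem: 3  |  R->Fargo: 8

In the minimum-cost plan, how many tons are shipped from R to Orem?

Solving gives:
  P→Orem: 50 × 6 = 300
  P→Fargo: 20 × 2 = 40
  Q→Kent: 15 × 2 = 30
  Q→Orem: 30 × 7 = 210
  R→Orem: 110 × 3 = 330
Total cost = 910.
So R→Orem carries 110 tons.

110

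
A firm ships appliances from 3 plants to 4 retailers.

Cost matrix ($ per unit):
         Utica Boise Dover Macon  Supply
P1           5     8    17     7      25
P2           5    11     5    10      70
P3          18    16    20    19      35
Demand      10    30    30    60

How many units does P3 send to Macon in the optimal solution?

5

Optimal shipments:
  P1–Macon: 25 units
  P2–Utica: 10 units
  P2–Dover: 30 units
  P2–Macon: 30 units
  P3–Boise: 30 units
  P3–Macon: 5 units
Total cost = $1250.
So P3→Macon carries 5 units.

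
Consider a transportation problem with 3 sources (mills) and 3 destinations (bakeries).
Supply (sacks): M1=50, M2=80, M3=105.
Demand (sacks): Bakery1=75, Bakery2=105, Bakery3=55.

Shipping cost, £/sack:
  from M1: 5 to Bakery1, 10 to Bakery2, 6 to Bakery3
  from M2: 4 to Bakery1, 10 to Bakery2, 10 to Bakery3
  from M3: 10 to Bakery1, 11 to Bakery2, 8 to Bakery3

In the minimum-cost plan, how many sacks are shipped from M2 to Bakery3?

0

Optimal shipments:
  M1–Bakery3: 50 × £6 = £300
  M2–Bakery1: 75 × £4 = £300
  M2–Bakery2: 5 × £10 = £50
  M3–Bakery2: 100 × £11 = £1100
  M3–Bakery3: 5 × £8 = £40
Total cost = £1790.
The route M2→Bakery3 is not used.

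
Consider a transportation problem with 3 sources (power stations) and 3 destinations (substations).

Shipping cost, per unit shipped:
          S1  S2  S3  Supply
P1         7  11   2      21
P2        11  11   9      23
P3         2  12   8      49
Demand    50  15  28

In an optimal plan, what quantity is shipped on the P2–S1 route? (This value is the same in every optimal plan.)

Solving gives:
  P1 to S3: 21 × 2 = 42
  P2 to S1: 1 × 11 = 11
  P2 to S2: 15 × 11 = 165
  P2 to S3: 7 × 9 = 63
  P3 to S1: 49 × 2 = 98
Total cost = 379.
So P2→S1 carries 1 MWh.

1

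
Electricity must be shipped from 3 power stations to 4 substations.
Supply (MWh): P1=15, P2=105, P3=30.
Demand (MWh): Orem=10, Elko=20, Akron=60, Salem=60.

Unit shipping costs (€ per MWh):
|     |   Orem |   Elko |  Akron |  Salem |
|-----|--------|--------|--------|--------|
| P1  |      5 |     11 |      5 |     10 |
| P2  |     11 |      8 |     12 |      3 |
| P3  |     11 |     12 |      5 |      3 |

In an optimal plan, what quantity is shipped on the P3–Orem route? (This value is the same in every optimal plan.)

0

Optimal shipments:
  P1→Akron: 15 × €5 = €75
  P2→Orem: 10 × €11 = €110
  P2→Elko: 20 × €8 = €160
  P2→Akron: 15 × €12 = €180
  P2→Salem: 60 × €3 = €180
  P3→Akron: 30 × €5 = €150
Total cost = €855.
The route P3→Orem is not used.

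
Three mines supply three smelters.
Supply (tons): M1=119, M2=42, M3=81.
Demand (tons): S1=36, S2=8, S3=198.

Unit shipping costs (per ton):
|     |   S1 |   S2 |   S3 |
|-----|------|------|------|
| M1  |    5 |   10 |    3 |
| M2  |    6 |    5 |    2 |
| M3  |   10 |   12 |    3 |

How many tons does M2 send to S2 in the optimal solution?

8

Optimal shipments:
  M1–S1: 36 × 5 = 180
  M1–S3: 83 × 3 = 249
  M2–S2: 8 × 5 = 40
  M2–S3: 34 × 2 = 68
  M3–S3: 81 × 3 = 243
Total cost = 780.
So M2→S2 carries 8 tons.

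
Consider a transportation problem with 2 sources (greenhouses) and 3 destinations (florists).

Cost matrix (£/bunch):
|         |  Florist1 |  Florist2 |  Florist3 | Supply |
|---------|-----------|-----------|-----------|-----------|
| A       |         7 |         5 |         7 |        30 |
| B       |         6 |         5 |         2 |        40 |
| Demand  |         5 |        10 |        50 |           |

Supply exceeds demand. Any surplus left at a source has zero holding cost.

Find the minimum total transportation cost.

Optimal allocation:
  A to Florist1: 5 × £7 = £35
  A to Florist2: 10 × £5 = £50
  A to Florist3: 10 × £7 = £70
  B to Florist3: 40 × £2 = £80
Total = 35 + 50 + 70 + 80 = £235.
(Supply check: A ships 25; B ships 40.)

235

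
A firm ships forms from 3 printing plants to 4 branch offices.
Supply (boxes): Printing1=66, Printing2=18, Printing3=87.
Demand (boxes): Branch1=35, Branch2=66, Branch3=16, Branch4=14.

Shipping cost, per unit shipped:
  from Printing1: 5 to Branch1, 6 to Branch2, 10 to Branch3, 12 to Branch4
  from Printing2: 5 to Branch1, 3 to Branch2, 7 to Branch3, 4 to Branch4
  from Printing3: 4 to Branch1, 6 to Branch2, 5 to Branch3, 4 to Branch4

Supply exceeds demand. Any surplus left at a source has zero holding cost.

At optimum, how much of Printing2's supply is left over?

0

Minimum-cost shipments:
  Printing1→Branch2: 48 × 6 = 288
  Printing2→Branch2: 18 × 3 = 54
  Printing3→Branch1: 35 × 4 = 140
  Printing3→Branch3: 16 × 5 = 80
  Printing3→Branch4: 14 × 4 = 56
Total cost = 618.
Printing2 ships 18 of its 18, leaving 0.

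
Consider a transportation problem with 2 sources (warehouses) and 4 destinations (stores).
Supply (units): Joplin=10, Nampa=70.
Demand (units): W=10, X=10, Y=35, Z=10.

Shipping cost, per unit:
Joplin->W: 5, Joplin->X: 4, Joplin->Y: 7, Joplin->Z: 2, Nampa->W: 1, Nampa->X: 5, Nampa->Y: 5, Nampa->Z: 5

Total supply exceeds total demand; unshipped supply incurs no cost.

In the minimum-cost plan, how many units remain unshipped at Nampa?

Minimum-cost shipments:
  Joplin–Z: 10 × 2 = 20
  Nampa–W: 10 × 1 = 10
  Nampa–X: 10 × 5 = 50
  Nampa–Y: 35 × 5 = 175
Total cost = 255.
Nampa ships 55 of its 70, leaving 15.

15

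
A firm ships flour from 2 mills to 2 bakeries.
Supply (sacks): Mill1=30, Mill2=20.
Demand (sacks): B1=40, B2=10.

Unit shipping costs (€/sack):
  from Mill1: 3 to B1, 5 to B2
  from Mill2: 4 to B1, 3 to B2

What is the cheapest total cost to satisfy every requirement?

160

A cheapest plan:
  Mill1->B1: 30 × €3 = €90
  Mill2->B1: 10 × €4 = €40
  Mill2->B2: 10 × €3 = €30
Total = 90 + 40 + 30 = €160.
(Supply check: Mill1 ships 30; Mill2 ships 20.)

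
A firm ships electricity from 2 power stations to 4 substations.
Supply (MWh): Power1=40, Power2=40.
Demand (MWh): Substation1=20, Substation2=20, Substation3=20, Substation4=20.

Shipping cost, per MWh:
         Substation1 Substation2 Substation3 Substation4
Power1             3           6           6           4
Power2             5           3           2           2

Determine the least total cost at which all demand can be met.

Optimal allocation:
  Power1->Substation1: 20 MWh
  Power1->Substation4: 20 MWh
  Power2->Substation2: 20 MWh
  Power2->Substation3: 20 MWh
Total cost = 240.

240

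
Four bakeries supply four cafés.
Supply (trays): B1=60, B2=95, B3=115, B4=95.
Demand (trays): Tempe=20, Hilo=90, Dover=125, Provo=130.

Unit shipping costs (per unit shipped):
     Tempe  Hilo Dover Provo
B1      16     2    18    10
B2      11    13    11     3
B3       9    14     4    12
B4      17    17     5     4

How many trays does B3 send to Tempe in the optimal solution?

20

The minimum-cost plan:
  B1→Hilo: 60 × 2 = 120
  B2→Hilo: 30 × 13 = 390
  B2→Provo: 65 × 3 = 195
  B3→Tempe: 20 × 9 = 180
  B3→Dover: 95 × 4 = 380
  B4→Dover: 30 × 5 = 150
  B4→Provo: 65 × 4 = 260
Total cost = 1675.
So B3→Tempe carries 20 trays.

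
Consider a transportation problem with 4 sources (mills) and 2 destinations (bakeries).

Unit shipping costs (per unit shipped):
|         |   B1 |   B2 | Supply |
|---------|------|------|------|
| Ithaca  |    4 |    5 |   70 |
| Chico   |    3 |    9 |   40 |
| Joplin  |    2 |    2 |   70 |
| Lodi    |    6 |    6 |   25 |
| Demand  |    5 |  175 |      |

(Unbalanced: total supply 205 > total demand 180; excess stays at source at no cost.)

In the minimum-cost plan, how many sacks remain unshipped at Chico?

Minimum-cost shipments:
  Ithaca→B2: 70 × 5 = 350
  Chico→B1: 5 × 3 = 15
  Chico→B2: 10 × 9 = 90
  Joplin→B2: 70 × 2 = 140
  Lodi→B2: 25 × 6 = 150
Total cost = 745.
Chico ships 15 of its 40, leaving 25.

25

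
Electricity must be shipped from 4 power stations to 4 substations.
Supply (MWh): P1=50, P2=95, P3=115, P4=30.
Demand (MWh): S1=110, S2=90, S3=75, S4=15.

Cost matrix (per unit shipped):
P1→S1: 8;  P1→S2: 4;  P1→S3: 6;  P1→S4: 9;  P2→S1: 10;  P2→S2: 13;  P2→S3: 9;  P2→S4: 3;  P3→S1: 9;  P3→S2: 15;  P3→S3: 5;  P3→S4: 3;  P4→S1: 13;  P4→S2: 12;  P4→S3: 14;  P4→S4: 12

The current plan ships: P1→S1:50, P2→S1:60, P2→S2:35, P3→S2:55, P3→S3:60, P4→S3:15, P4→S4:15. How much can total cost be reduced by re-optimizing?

Current plan cost = 50·8 + 60·10 + 35·13 + 55·15 + 60·5 + 15·14 + 15·12 = 2970.
Optimal plan:
  P1->S2: 50 × 4 = 200
  P2->S1: 70 × 10 = 700
  P2->S2: 10 × 13 = 130
  P2->S4: 15 × 3 = 45
  P3->S1: 40 × 9 = 360
  P3->S3: 75 × 5 = 375
  P4->S2: 30 × 12 = 360
Optimal cost = 2170.
Saving = 2970 − 2170 = 800.

800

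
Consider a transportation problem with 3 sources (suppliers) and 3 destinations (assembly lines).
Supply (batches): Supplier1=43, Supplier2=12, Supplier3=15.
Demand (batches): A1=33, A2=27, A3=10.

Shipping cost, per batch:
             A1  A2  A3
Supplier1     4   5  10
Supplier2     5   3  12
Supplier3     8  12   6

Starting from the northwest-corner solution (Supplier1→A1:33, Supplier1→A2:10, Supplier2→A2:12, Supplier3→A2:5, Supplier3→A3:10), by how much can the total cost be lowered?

Current plan cost = 33·4 + 10·5 + 12·3 + 5·12 + 10·6 = 338.
Optimal plan:
  Supplier1->A1: 28 × 4 = 112
  Supplier1->A2: 15 × 5 = 75
  Supplier2->A2: 12 × 3 = 36
  Supplier3->A1: 5 × 8 = 40
  Supplier3->A3: 10 × 6 = 60
Optimal cost = 323.
Saving = 338 − 323 = 15.

15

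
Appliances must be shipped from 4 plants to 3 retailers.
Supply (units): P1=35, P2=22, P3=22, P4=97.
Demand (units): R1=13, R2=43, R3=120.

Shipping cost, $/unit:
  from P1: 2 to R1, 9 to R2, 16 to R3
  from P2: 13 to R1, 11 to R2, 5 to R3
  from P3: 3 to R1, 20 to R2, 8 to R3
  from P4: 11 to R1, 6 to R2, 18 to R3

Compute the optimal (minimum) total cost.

An optimal shipping plan:
  P1 to R1: 13 × $2 = $26
  P1 to R3: 22 × $16 = $352
  P2 to R3: 22 × $5 = $110
  P3 to R3: 22 × $8 = $176
  P4 to R2: 43 × $6 = $258
  P4 to R3: 54 × $18 = $972
Total = 26 + 352 + 110 + 176 + 258 + 972 = $1894.

1894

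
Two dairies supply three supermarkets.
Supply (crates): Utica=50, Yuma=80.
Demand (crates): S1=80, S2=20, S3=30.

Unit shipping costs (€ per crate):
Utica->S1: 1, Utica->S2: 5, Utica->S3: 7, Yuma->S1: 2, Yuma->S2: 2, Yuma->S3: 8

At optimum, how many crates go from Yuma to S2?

20

The minimum-cost plan:
  Utica→S1: 20 × €1 = €20
  Utica→S3: 30 × €7 = €210
  Yuma→S1: 60 × €2 = €120
  Yuma→S2: 20 × €2 = €40
Total cost = €390.
So Yuma→S2 carries 20 crates.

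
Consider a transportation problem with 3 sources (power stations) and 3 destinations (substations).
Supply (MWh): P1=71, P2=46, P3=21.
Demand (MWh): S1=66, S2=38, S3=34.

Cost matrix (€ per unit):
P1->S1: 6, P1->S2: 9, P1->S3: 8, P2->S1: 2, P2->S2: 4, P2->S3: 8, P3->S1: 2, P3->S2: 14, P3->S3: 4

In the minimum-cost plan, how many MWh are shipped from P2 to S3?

0

The minimum-cost plan:
  P1–S1: 37 × €6 = €222
  P1–S3: 34 × €8 = €272
  P2–S1: 8 × €2 = €16
  P2–S2: 38 × €4 = €152
  P3–S1: 21 × €2 = €42
Total cost = €704.
The route P2→S3 is not used.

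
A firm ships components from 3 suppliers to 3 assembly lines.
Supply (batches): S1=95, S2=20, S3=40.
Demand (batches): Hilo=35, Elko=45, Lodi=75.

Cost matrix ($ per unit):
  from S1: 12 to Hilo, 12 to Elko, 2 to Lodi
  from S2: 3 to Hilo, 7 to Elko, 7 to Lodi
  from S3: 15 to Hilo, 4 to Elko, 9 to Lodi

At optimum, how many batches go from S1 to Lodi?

75

The minimum-cost plan:
  S1 to Hilo: 15 × $12 = $180
  S1 to Elko: 5 × $12 = $60
  S1 to Lodi: 75 × $2 = $150
  S2 to Hilo: 20 × $3 = $60
  S3 to Elko: 40 × $4 = $160
Total cost = $610.
So S1→Lodi carries 75 batches.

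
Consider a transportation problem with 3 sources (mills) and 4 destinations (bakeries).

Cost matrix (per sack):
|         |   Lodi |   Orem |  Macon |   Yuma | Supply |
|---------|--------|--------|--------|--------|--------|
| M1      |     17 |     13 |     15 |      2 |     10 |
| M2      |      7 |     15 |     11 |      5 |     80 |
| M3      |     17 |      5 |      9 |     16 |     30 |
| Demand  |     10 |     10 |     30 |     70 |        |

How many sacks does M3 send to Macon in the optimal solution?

20

Solving gives:
  M1 to Yuma: 10 sacks
  M2 to Lodi: 10 sacks
  M2 to Macon: 10 sacks
  M2 to Yuma: 60 sacks
  M3 to Orem: 10 sacks
  M3 to Macon: 20 sacks
Total cost = 730.
So M3→Macon carries 20 sacks.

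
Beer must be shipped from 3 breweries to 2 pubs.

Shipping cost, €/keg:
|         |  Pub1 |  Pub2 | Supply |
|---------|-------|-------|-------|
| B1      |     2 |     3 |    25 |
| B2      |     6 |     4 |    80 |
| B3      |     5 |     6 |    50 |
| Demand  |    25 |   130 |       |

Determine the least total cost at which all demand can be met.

Optimal allocation:
  B1–Pub2: 25 kegs
  B2–Pub2: 80 kegs
  B3–Pub1: 25 kegs
  B3–Pub2: 25 kegs
Total cost = €670.
(Supply check: B1 ships 25; B2 ships 80; B3 ships 50.)

670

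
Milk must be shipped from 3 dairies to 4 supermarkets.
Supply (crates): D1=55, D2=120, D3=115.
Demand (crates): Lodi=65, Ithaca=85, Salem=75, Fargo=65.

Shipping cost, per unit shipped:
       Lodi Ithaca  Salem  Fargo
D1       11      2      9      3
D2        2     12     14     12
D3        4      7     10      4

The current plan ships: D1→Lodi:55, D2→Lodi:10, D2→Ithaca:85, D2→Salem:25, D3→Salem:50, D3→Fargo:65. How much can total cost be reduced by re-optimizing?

1075

Current plan cost = 55·11 + 10·2 + 85·12 + 25·14 + 50·10 + 65·4 = 2755.
Optimal plan:
  D1–Ithaca: 55 × 2 = 110
  D2–Lodi: 65 × 2 = 130
  D2–Salem: 55 × 14 = 770
  D3–Ithaca: 30 × 7 = 210
  D3–Salem: 20 × 10 = 200
  D3–Fargo: 65 × 4 = 260
Optimal cost = 1680.
Saving = 2755 − 1680 = 1075.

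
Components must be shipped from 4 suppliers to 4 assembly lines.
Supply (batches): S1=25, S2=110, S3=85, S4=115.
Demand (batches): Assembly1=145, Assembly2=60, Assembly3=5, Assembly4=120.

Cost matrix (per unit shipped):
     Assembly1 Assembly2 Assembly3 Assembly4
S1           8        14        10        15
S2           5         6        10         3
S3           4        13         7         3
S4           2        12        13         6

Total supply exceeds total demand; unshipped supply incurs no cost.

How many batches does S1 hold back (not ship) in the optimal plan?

5

An optimal plan:
  S1 to Assembly1: 15 batches
  S1 to Assembly3: 5 batches
  S2 to Assembly2: 60 batches
  S2 to Assembly4: 50 batches
  S3 to Assembly1: 15 batches
  S3 to Assembly4: 70 batches
  S4 to Assembly1: 115 batches
Total cost = 1180.
S1 ships 20 of its 25, leaving 5.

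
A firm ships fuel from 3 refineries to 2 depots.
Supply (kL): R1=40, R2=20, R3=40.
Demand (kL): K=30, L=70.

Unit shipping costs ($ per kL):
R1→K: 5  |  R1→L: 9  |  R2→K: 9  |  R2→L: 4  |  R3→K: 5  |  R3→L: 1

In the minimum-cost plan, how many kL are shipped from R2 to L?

20

Optimal shipments:
  R1 to K: 30 × $5 = $150
  R1 to L: 10 × $9 = $90
  R2 to L: 20 × $4 = $80
  R3 to L: 40 × $1 = $40
Total cost = $360.
So R2→L carries 20 kL.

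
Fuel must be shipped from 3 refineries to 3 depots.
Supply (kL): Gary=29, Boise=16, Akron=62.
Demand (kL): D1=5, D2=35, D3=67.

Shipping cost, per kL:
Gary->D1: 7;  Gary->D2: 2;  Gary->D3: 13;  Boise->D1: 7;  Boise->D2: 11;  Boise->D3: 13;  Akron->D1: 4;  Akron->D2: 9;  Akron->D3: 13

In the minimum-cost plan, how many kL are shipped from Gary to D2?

The minimum-cost plan:
  Gary->D2: 29 × 2 = 58
  Boise->D3: 16 × 13 = 208
  Akron->D1: 5 × 4 = 20
  Akron->D2: 6 × 9 = 54
  Akron->D3: 51 × 13 = 663
Total cost = 1003.
So Gary→D2 carries 29 kL.

29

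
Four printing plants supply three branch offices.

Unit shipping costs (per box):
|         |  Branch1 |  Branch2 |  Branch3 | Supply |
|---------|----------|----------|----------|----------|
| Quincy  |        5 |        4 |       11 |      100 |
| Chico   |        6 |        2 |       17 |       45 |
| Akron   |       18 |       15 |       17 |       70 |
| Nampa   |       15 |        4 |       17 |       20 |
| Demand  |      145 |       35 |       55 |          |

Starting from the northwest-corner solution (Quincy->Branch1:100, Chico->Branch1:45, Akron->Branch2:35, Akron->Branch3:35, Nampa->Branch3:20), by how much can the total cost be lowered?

Current plan cost = 100·5 + 45·6 + 35·15 + 35·17 + 20·17 = 2230.
Optimal plan:
  Quincy to Branch1: 100 × 5 = 500
  Chico to Branch1: 30 × 6 = 180
  Chico to Branch2: 15 × 2 = 30
  Akron to Branch1: 15 × 18 = 270
  Akron to Branch3: 55 × 17 = 935
  Nampa to Branch2: 20 × 4 = 80
Optimal cost = 1995.
Saving = 2230 − 1995 = 235.

235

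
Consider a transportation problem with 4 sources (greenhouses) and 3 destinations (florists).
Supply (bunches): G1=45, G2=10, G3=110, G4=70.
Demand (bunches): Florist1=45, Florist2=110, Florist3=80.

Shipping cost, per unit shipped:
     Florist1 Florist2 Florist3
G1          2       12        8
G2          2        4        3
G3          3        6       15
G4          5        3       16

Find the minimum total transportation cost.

1350

A cheapest plan:
  G1–Florist3: 45 × 8 = 360
  G2–Florist3: 10 × 3 = 30
  G3–Florist1: 45 × 3 = 135
  G3–Florist2: 40 × 6 = 240
  G3–Florist3: 25 × 15 = 375
  G4–Florist2: 70 × 3 = 210
Total = 360 + 30 + 135 + 240 + 375 + 210 = 1350.
(Supply check: G1 ships 45; G2 ships 10; G3 ships 110; G4 ships 70.)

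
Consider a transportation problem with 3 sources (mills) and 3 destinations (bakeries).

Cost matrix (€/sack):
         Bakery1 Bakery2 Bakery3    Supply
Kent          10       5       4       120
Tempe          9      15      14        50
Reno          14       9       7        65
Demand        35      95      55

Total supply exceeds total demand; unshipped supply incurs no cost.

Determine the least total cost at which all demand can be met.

1100

One minimum-cost allocation:
  Kent->Bakery2: 95 sacks
  Kent->Bakery3: 25 sacks
  Tempe->Bakery1: 35 sacks
  Reno->Bakery3: 30 sacks
Total cost = €1100.
(Supply check: Kent ships 120; Tempe ships 35; Reno ships 30.)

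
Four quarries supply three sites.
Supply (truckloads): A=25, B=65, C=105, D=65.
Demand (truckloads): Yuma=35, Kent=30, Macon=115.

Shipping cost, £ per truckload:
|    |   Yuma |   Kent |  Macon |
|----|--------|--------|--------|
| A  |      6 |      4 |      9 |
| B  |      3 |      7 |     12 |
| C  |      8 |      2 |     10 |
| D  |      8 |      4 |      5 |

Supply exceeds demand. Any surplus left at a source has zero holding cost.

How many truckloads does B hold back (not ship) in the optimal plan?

30

Minimum-cost shipments:
  A to Macon: 25 × £9 = £225
  B to Yuma: 35 × £3 = £105
  C to Kent: 30 × £2 = £60
  C to Macon: 25 × £10 = £250
  D to Macon: 65 × £5 = £325
Total cost = £965.
B ships 35 of its 65, leaving 30.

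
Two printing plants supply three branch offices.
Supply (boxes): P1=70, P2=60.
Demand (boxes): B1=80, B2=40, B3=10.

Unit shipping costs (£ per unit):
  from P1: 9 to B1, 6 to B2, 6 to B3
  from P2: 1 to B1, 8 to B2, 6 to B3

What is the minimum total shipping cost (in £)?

One minimum-cost allocation:
  P1→B1: 20 × £9 = £180
  P1→B2: 40 × £6 = £240
  P1→B3: 10 × £6 = £60
  P2→B1: 60 × £1 = £60
Total = 180 + 240 + 60 + 60 = £540.

540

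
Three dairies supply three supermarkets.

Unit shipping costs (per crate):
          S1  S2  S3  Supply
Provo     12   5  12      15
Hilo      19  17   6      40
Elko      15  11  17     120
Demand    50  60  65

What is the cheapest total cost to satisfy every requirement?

Optimal allocation:
  Provo->S2: 15 × 5 = 75
  Hilo->S3: 40 × 6 = 240
  Elko->S1: 50 × 15 = 750
  Elko->S2: 45 × 11 = 495
  Elko->S3: 25 × 17 = 425
Total = 75 + 240 + 750 + 495 + 425 = 1985.

1985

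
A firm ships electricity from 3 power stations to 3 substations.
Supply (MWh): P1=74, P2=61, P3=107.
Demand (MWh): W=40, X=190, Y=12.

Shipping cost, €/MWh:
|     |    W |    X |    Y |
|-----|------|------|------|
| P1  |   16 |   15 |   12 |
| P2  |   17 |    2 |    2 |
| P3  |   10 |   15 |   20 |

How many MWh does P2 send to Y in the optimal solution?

The minimum-cost plan:
  P1 to X: 62 × €15 = €930
  P1 to Y: 12 × €12 = €144
  P2 to X: 61 × €2 = €122
  P3 to W: 40 × €10 = €400
  P3 to X: 67 × €15 = €1005
Total cost = €2601.
The route P2→Y is not used.

0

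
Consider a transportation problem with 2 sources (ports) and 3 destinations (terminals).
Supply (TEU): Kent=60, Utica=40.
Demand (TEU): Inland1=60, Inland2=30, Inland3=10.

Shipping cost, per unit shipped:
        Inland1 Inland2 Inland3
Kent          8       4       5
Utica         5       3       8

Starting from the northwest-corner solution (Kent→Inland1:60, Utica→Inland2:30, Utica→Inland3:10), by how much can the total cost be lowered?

120

Current plan cost = 60·8 + 30·3 + 10·8 = 650.
Optimal plan:
  Kent to Inland1: 20 × 8 = 160
  Kent to Inland2: 30 × 4 = 120
  Kent to Inland3: 10 × 5 = 50
  Utica to Inland1: 40 × 5 = 200
Optimal cost = 530.
Saving = 650 − 530 = 120.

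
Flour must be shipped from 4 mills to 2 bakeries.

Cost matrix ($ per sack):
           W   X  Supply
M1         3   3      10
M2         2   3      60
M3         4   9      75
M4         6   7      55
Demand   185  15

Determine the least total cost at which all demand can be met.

785

A cheapest plan:
  M1 to X: 10 sacks
  M2 to W: 55 sacks
  M2 to X: 5 sacks
  M3 to W: 75 sacks
  M4 to W: 55 sacks
Total cost = $785.
(Supply check: M1 ships 10; M2 ships 60; M3 ships 75; M4 ships 55.)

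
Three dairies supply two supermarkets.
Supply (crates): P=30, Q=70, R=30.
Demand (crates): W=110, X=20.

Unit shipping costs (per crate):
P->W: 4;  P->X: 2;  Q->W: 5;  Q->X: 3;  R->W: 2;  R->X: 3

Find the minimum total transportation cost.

A cheapest plan:
  P->W: 10 crates
  P->X: 20 crates
  Q->W: 70 crates
  R->W: 30 crates
Total cost = 490.
(Supply check: P ships 30; Q ships 70; R ships 30.)

490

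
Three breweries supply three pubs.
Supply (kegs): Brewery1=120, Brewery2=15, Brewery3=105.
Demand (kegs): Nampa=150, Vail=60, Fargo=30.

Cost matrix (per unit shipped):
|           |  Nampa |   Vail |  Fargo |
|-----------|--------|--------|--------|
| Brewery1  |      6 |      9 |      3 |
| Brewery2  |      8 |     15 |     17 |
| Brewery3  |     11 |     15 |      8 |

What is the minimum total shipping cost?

Optimal allocation:
  Brewery1–Nampa: 30 kegs
  Brewery1–Vail: 60 kegs
  Brewery1–Fargo: 30 kegs
  Brewery2–Nampa: 15 kegs
  Brewery3–Nampa: 105 kegs
Total cost = 2085.
(Supply check: Brewery1 ships 120; Brewery2 ships 15; Brewery3 ships 105.)

2085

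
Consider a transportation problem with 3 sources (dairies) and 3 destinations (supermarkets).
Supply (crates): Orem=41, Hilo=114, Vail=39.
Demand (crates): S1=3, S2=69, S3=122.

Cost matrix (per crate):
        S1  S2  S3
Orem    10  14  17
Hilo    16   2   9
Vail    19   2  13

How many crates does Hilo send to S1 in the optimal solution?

Solving gives:
  Orem→S1: 3 crates
  Orem→S3: 38 crates
  Hilo→S2: 30 crates
  Hilo→S3: 84 crates
  Vail→S2: 39 crates
Total cost = 1570.
The route Hilo→S1 is not used.

0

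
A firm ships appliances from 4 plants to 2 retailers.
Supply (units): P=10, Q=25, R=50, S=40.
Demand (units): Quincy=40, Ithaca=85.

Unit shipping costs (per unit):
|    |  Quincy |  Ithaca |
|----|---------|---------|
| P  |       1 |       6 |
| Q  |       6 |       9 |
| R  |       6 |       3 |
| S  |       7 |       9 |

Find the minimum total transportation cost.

660

One minimum-cost allocation:
  P–Quincy: 10 × 1 = 10
  Q–Quincy: 25 × 6 = 150
  R–Ithaca: 50 × 3 = 150
  S–Quincy: 5 × 7 = 35
  S–Ithaca: 35 × 9 = 315
Total = 10 + 150 + 150 + 35 + 315 = 660.
(Supply check: P ships 10; Q ships 25; R ships 50; S ships 40.)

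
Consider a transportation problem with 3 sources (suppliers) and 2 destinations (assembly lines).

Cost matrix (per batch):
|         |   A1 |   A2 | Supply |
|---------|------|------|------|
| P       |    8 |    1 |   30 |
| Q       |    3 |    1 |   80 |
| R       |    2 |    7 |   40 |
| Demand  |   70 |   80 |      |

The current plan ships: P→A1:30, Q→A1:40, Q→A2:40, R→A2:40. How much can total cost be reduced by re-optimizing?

430

Current plan cost = 30·8 + 40·3 + 40·1 + 40·7 = 680.
Optimal plan:
  P to A2: 30 × 1 = 30
  Q to A1: 30 × 3 = 90
  Q to A2: 50 × 1 = 50
  R to A1: 40 × 2 = 80
Optimal cost = 250.
Saving = 680 − 250 = 430.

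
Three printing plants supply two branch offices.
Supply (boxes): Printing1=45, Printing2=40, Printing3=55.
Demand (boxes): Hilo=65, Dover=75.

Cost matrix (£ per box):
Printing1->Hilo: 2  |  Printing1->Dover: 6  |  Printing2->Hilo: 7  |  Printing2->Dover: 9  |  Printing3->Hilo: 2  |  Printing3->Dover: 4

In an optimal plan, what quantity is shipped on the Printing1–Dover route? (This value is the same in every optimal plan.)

0

The minimum-cost plan:
  Printing1–Hilo: 45 × £2 = £90
  Printing2–Hilo: 20 × £7 = £140
  Printing2–Dover: 20 × £9 = £180
  Printing3–Dover: 55 × £4 = £220
Total cost = £630.
The route Printing1→Dover is not used.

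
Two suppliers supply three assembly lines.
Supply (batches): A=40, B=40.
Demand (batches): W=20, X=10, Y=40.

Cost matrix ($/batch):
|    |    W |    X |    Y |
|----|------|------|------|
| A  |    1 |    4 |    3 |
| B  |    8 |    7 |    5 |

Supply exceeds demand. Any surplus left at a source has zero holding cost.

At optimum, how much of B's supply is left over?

An optimal plan:
  A–W: 20 × $1 = $20
  A–X: 10 × $4 = $40
  A–Y: 10 × $3 = $30
  B–Y: 30 × $5 = $150
Total cost = $240.
B ships 30 of its 40, leaving 10.

10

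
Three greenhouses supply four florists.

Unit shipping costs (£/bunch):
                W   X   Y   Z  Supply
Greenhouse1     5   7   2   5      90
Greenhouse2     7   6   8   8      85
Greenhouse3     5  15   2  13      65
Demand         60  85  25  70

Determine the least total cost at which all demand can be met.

One minimum-cost allocation:
  Greenhouse1->Y: 20 bunches
  Greenhouse1->Z: 70 bunches
  Greenhouse2->X: 85 bunches
  Greenhouse3->W: 60 bunches
  Greenhouse3->Y: 5 bunches
Total cost = £1210.

1210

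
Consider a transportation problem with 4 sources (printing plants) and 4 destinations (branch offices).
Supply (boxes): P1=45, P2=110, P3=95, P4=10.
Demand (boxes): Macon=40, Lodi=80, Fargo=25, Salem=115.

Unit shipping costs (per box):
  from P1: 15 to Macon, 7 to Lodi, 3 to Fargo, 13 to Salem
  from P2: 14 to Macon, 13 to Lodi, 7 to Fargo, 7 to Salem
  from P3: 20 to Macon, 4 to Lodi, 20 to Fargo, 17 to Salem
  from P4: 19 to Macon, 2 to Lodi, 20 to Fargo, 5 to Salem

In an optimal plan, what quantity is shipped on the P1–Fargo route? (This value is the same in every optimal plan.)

Optimal shipments:
  P1->Macon: 20 × 15 = 300
  P1->Fargo: 25 × 3 = 75
  P2->Macon: 5 × 14 = 70
  P2->Salem: 105 × 7 = 735
  P3->Macon: 15 × 20 = 300
  P3->Lodi: 80 × 4 = 320
  P4->Salem: 10 × 5 = 50
Total cost = 1850.
So P1→Fargo carries 25 boxes.

25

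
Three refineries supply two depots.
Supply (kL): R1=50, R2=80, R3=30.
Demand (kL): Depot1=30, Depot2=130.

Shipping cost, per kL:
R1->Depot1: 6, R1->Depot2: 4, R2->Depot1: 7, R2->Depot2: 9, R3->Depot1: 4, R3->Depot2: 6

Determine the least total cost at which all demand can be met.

One minimum-cost allocation:
  R1–Depot2: 50 kL
  R2–Depot1: 30 kL
  R2–Depot2: 50 kL
  R3–Depot2: 30 kL
Total cost = 1040.

1040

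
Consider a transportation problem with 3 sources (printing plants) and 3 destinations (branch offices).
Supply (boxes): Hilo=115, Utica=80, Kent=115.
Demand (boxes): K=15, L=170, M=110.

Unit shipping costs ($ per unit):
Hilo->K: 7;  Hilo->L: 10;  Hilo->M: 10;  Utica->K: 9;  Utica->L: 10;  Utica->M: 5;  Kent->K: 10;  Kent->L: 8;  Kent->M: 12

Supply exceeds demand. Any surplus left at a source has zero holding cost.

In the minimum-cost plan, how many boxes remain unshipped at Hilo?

15

Minimum-cost shipments:
  Hilo→K: 15 × $7 = $105
  Hilo→L: 55 × $10 = $550
  Hilo→M: 30 × $10 = $300
  Utica→M: 80 × $5 = $400
  Kent→L: 115 × $8 = $920
Total cost = $2275.
Hilo ships 100 of its 115, leaving 15.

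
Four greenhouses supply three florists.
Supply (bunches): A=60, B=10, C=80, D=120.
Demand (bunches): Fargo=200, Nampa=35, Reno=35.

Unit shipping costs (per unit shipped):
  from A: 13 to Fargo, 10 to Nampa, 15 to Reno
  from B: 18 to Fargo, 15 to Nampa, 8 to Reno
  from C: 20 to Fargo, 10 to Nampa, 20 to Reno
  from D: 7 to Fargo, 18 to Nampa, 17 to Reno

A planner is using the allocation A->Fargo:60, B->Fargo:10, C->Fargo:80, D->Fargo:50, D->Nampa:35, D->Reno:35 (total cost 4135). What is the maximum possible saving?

1185

Current plan cost = 60·13 + 10·18 + 80·20 + 50·7 + 35·18 + 35·17 = 4135.
Optimal plan:
  A–Fargo: 60 × 13 = 780
  B–Reno: 10 × 8 = 80
  C–Fargo: 20 × 20 = 400
  C–Nampa: 35 × 10 = 350
  C–Reno: 25 × 20 = 500
  D–Fargo: 120 × 7 = 840
Optimal cost = 2950.
Saving = 4135 − 2950 = 1185.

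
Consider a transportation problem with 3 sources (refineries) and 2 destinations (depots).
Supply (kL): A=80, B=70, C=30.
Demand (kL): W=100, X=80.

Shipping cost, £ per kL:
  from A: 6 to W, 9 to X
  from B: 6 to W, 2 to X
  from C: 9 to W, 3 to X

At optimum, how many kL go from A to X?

0

Optimal shipments:
  A->W: 80 × £6 = £480
  B->W: 20 × £6 = £120
  B->X: 50 × £2 = £100
  C->X: 30 × £3 = £90
Total cost = £790.
The route A→X is not used.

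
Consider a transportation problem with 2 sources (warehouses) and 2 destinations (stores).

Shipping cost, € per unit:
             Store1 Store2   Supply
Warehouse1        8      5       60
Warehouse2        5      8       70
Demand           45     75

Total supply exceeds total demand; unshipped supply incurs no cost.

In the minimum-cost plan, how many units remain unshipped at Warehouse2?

10

An optimal plan:
  Warehouse1→Store2: 60 units
  Warehouse2→Store1: 45 units
  Warehouse2→Store2: 15 units
Total cost = €645.
Warehouse2 ships 60 of its 70, leaving 10.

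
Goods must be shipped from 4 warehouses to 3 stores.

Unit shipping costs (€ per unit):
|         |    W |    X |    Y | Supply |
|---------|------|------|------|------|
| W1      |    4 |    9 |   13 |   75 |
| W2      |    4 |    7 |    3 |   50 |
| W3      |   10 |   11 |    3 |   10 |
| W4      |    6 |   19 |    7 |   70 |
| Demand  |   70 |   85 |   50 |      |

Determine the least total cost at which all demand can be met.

1315

Optimal allocation:
  W1 to X: 75 × €9 = €675
  W2 to X: 10 × €7 = €70
  W2 to Y: 40 × €3 = €120
  W3 to Y: 10 × €3 = €30
  W4 to W: 70 × €6 = €420
Total = 675 + 70 + 120 + 30 + 420 = €1315.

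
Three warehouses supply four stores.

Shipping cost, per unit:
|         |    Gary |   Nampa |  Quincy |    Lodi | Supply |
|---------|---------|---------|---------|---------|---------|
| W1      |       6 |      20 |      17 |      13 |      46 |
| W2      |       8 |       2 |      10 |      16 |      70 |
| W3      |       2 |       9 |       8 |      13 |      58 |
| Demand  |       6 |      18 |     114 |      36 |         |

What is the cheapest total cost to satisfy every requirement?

1592

Optimal allocation:
  W1 to Gary: 6 × 6 = 36
  W1 to Quincy: 4 × 17 = 68
  W1 to Lodi: 36 × 13 = 468
  W2 to Nampa: 18 × 2 = 36
  W2 to Quincy: 52 × 10 = 520
  W3 to Quincy: 58 × 8 = 464
Total = 36 + 68 + 468 + 36 + 520 + 464 = 1592.
(Supply check: W1 ships 46; W2 ships 70; W3 ships 58.)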